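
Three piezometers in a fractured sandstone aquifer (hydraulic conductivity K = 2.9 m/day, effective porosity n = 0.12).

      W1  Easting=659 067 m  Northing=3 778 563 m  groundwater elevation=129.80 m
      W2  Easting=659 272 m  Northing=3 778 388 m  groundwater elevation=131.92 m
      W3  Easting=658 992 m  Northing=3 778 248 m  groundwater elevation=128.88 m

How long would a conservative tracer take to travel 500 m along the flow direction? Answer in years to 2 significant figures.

5.3 years

Taking W1 as reference: W2−W1 = (205, -175, +2.12); W3−W1 = (-75, -315, -0.92).
Solve a·Δx + b·Δy = Δh: det = 205·(-315) − (-75)·(-175) = -77700.
∂h/∂x = [(+2.12)·(-315) − (-0.92)·(-175)] / -77700 = +0.01067
∂h/∂y = [205·(-0.92) − (-75)·(+2.12)] / -77700 = +0.0003810
|∇h| = √(0.01067² + 0.0003810²) = 0.01068
Seepage velocity v = K·i/n = 2.9 × 0.01068 / 0.12 = 0.2581 m/day.
t = 500 / 0.2581 = 1937 days = 5.3 years.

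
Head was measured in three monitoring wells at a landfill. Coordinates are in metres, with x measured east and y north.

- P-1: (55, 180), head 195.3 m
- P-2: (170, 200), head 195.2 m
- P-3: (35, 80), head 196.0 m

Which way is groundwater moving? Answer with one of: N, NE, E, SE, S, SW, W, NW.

Taking P-1 as reference: P-2−P-1 = (115, 20, -0.1); P-3−P-1 = (-20, -100, +0.7).
Determinant of the coordinate differences = 115·(-100) − (-20)·20 = -11100.
∂h/∂x = [(-0.1)·(-100) − (+0.7)·20] / -11100 = +0.0003604
∂h/∂y = [115·(+0.7) − (-20)·(-0.1)] / -11100 = -0.007072
Flow = −∇h = (-0.0003604 east, +0.007072 north), which points north.

N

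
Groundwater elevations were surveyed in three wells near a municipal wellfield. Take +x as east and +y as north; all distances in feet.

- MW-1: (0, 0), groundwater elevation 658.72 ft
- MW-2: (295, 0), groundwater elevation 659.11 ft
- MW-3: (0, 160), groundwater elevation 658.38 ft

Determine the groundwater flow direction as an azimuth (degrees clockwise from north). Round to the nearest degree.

∂h/∂x = (659.11 − 658.72) / (295 − 0) = +0.001322
∂h/∂y = (658.38 − 658.72) / (160 − 0) = -0.002125
Flow direction (−∇h) has components (-0.001322 E, +0.002125 N).
Azimuth = atan2(E, N) = atan2(-0.001322, +0.002125) = 328.1° ≈ 328°.

328°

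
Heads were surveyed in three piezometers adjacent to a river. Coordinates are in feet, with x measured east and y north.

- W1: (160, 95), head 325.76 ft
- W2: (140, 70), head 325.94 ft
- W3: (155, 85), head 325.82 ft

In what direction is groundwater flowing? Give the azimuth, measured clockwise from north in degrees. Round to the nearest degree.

045°

Taking W1 as reference: W2−W1 = (-20, -25, +0.18); W3−W1 = (-5, -10, +0.06).
Determinant of the coordinate differences = (-20)·(-10) − (-5)·(-25) = 75.
∂h/∂x = [(+0.18)·(-10) − (+0.06)·(-25)] / 75 = -0.004000
∂h/∂y = [(-20)·(+0.06) − (-5)·(+0.18)] / 75 = -0.004000
Flow direction (−∇h) has components (+0.004000 E, +0.004000 N).
Azimuth = atan2(E, N) = atan2(+0.004000, +0.004000) = 45.0° ≈ 045°.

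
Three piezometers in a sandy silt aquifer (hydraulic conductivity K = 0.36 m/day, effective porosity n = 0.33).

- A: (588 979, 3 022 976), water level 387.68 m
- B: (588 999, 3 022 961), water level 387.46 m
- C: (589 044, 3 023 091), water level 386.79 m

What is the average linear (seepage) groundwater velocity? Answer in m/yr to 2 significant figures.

Differences from A: to B (Δx, Δy, Δh) = (20, -15, -0.22); to C = (65, 115, -0.89).
Determinant of the coordinate differences = 20·115 − 65·(-15) = 3275.
∂h/∂x = [(-0.22)·115 − (-0.89)·(-15)] / 3275 = -0.01180
∂h/∂y = [20·(-0.89) − 65·(-0.22)] / 3275 = -0.001069
|∇h| = √(-0.01180² + -0.001069²) = 0.01185
Seepage velocity v = K·i/n = 0.36 × 0.01185 / 0.33 = 0.01293 m/day = 4.723 m/yr.

4.7 m/yr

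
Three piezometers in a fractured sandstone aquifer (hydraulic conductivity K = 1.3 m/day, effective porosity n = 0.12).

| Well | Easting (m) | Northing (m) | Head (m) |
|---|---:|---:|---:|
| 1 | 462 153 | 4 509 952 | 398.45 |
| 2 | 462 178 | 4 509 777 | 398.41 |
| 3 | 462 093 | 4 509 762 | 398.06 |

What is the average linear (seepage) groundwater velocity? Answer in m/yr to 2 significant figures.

Three-point gradient (reference 1): Δ to 2 = (25, -175, -0.04), Δ to 3 = (-60, -190, -0.39).
∂h/∂x = +0.003977, ∂h/∂y = +0.0007967 (det = -15250).
|∇h| = √(0.003977² + 0.0007967²) = 0.004056
Seepage velocity v = K·i/n = 1.3 × 0.004056 / 0.12 = 0.04394 m/day = 16.05 m/yr.

16 m/yr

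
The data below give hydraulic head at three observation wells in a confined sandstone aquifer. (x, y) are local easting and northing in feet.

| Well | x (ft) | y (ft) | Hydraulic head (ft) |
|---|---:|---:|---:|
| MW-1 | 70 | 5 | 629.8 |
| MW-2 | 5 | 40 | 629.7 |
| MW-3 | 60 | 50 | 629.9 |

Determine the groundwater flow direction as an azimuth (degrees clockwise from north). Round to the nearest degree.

227°

With h = a·x + b·y + c and MW-1 as origin, the differences give:
  (-65)·a + 35·b = -0.1
  (-10)·a + 45·b = +0.1
Eliminate b (×45 and ×35, subtract): -2575·a = -8.00 → a = ∂h/∂x = +0.003107
Back-substitute: b = ∂h/∂y = +0.002913.
Flow direction (−∇h) has components (-0.003107 E, -0.002913 N).
Azimuth = atan2(E, N) = atan2(-0.003107, -0.002913) = 226.8° ≈ 227°.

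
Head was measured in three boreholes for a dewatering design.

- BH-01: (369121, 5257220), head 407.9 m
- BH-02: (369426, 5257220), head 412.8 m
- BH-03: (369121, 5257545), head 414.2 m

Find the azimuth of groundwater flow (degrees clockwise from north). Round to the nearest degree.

220°

∂h/∂x = (412.8 − 407.9) / (369426 − 369121) = +0.01607
∂h/∂y = (414.2 − 407.9) / (5257545 − 5257220) = +0.01938
Flow direction (−∇h) has components (-0.01607 E, -0.01938 N).
Azimuth = atan2(E, N) = atan2(-0.01607, -0.01938) = 219.7° ≈ 220°.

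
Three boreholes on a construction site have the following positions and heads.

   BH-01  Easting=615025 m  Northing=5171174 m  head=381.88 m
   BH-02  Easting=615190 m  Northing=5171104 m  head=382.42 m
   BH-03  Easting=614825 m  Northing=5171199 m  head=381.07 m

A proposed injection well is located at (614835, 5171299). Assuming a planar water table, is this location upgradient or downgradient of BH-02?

Taking BH-01 as reference: BH-02−BH-01 = (165, -70, +0.54); BH-03−BH-01 = (-200, 25, -0.81).
Determinant of the coordinate differences = 165·25 − (-200)·(-70) = -9875.
∂h/∂x = [(+0.54)·25 − (-0.81)·(-70)] / -9875 = +0.004375
∂h/∂y = [165·(-0.81) − (-200)·(+0.54)] / -9875 = +0.002597
Head at (614835, 5171299) = 381.88 + (+0.004375)·(-190) + (+0.002597)·(125) = 381.37 m.
That is lower than the 382.42 m at BH-02, so the point is downgradient.

downgradient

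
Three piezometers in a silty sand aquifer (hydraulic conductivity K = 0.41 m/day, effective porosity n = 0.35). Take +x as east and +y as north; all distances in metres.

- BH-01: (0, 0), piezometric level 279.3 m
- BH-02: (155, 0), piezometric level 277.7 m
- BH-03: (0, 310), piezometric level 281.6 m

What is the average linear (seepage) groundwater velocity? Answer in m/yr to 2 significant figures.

∂h/∂x = (277.7 − 279.3) / (155 − 0) = -0.01032
∂h/∂y = (281.6 − 279.3) / (310 − 0) = +0.007419
|∇h| = √(-0.01032² + 0.007419²) = 0.01271
Seepage velocity v = K·i/n = 0.41 × 0.01271 / 0.35 = 0.01489 m/day = 5.439 m/yr.

5.4 m/yr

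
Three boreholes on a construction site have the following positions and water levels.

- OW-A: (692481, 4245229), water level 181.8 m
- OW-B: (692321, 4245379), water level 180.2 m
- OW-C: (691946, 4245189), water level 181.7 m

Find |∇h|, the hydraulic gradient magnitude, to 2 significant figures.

Three-point gradient (reference OW-A): Δ to OW-B = (-160, 150, -1.6), Δ to OW-C = (-535, -40, -0.1).
∂h/∂x = +0.0009117, ∂h/∂y = -0.009694 (det = 86650).
|∇h| = √(0.0009117² + -0.009694²) = 0.009737

0.0097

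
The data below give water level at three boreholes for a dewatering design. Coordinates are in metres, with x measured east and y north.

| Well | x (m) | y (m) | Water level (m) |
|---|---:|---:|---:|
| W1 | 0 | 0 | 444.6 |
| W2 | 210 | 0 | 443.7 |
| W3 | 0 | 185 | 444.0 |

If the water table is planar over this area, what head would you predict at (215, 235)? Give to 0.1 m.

∂h/∂x = (443.7 − 444.6) / (210 − 0) = -0.004286
∂h/∂y = (444.0 − 444.6) / (185 − 0) = -0.003243
h(215, 235) = 444.6 + (-0.004286)·(215) + (-0.003243)·(235) = 444.6 -0.921 -0.762 = 442.916 m.

442.9 m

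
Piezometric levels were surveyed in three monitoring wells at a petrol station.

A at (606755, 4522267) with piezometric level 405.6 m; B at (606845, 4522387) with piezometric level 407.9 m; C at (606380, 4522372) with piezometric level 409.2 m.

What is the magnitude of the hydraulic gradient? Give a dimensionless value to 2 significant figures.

0.022

Taking A as reference: B−A = (90, 120, +2.3); C−A = (-375, 105, +3.6).
Solve a·Δx + b·Δy = Δh: det = 90·105 − (-375)·120 = 54450.
∂h/∂x = [(+2.3)·105 − (+3.6)·120] / 54450 = -0.003499
∂h/∂y = [90·(+3.6) − (-375)·(+2.3)] / 54450 = +0.02179
|∇h| = √(-0.003499² + 0.02179²) = 0.02207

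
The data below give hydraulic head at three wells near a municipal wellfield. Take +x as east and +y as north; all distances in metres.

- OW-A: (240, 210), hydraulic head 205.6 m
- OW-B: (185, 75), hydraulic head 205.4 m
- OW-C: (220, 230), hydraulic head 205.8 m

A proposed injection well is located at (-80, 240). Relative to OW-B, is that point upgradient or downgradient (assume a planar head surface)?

upgradient

With h = a·x + b·y + c and OW-A as origin, the differences give:
  (-55)·a + (-135)·b = -0.2
  (-20)·a + 20·b = +0.2
Eliminate b (×20 and ×(-135), subtract): -3800·a = 23.00 → a = ∂h/∂x = -0.006053
Back-substitute: b = ∂h/∂y = +0.003947.
Head at (-80, 240) = 205.6 + (-0.006053)·(-320) + (+0.003947)·(30) = 207.66 m.
That is higher than the 205.4 m at OW-B, so the point is upgradient.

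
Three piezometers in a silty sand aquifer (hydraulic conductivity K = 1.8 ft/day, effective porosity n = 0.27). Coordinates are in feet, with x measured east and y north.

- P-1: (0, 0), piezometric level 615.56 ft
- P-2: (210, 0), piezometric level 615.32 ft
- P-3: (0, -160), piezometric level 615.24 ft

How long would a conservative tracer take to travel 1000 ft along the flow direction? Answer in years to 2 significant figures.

∂h/∂x = (615.32 − 615.56) / (210 − 0) = -0.001143
∂h/∂y = (615.24 − 615.56) / (-160 − 0) = +0.002000
|∇h| = √(-0.001143² + 0.002000²) = 0.002304
Seepage velocity v = K·i/n = 1.8 × 0.002304 / 0.27 = 0.01536 ft/day.
t = 1000 / 0.01536 = 6.51e+04 days = 178 years.

180 years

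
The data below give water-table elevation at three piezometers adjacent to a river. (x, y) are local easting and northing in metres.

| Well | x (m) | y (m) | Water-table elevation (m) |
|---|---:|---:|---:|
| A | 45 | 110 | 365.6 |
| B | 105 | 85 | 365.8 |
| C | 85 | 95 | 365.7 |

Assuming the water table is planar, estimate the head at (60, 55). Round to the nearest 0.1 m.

Taking A as reference: B−A = (60, -25, +0.2); C−A = (40, -15, +0.1).
Solve a·Δx + b·Δy = Δh: det = 60·(-15) − 40·(-25) = 100.
∂h/∂x = [(+0.2)·(-15) − (+0.1)·(-25)] / 100 = -0.005000
∂h/∂y = [60·(+0.1) − 40·(+0.2)] / 100 = -0.02000
h(60, 55) = 365.6 + (-0.005000)·(15) + (-0.02000)·(-55) = 365.6 -0.075 +1.100 = 366.625 m.

366.6 m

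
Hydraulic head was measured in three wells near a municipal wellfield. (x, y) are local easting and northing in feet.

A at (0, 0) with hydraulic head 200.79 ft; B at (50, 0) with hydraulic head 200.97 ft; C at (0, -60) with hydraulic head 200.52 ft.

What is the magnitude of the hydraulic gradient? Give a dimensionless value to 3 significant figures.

∂h/∂x = (200.97 − 200.79) / (50 − 0) = +0.003600
∂h/∂y = (200.52 − 200.79) / (-60 − 0) = +0.004500
|∇h| = √(0.003600² + 0.004500²) = 0.005763

0.00576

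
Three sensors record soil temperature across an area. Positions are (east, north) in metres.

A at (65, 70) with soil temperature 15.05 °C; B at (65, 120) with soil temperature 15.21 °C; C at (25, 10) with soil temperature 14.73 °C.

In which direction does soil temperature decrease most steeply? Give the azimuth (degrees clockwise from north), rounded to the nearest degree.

Taking A as reference: B−A = (0, 50, +0.16); C−A = (-40, -60, -0.32).
Solve a·Δx + b·Δy = ΔT: det = 0·(-60) − (-40)·50 = 2000.
∂T/∂x = [(+0.16)·(-60) − (-0.32)·50] / 2000 = +0.003200
∂T/∂y = [0·(-0.32) − (-40)·(+0.16)] / 2000 = +0.003200
Steepest decrease is along −∇f: components (-0.003200 E, -0.003200 N).
Azimuth = atan2(-0.003200, -0.003200) = 225.0° ≈ 225°.

225°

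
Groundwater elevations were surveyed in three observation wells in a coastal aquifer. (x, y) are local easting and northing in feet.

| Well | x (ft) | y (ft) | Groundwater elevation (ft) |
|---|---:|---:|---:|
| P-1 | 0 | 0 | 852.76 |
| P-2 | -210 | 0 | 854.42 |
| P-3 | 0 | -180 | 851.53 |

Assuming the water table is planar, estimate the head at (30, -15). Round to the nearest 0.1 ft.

852.4 ft

∂h/∂x = (854.42 − 852.76) / (-210 − 0) = -0.007905
∂h/∂y = (851.53 − 852.76) / (-180 − 0) = +0.006833
h(30, -15) = 852.76 + (-0.007905)·(30) + (+0.006833)·(-15) = 852.76 -0.237 -0.103 = 852.420 ft.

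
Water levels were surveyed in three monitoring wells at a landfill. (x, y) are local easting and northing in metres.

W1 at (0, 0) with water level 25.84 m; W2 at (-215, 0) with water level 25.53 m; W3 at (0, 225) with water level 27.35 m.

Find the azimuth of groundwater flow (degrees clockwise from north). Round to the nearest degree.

∂h/∂x = (25.53 − 25.84) / (-215 − 0) = +0.001442
∂h/∂y = (27.35 − 25.84) / (225 − 0) = +0.006711
Flow direction (−∇h) has components (-0.001442 E, -0.006711 N).
Azimuth = atan2(E, N) = atan2(-0.001442, -0.006711) = 192.1° ≈ 192°.

192°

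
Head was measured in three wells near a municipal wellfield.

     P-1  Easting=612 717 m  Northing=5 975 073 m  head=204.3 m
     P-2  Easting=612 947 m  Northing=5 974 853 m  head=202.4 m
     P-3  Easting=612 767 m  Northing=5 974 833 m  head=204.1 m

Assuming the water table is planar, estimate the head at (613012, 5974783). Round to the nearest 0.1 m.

201.9 m

Three-point gradient (reference P-1): Δ to P-2 = (230, -220, -1.9), Δ to P-3 = (50, -240, -0.2).
∂h/∂x = -0.009321, ∂h/∂y = -0.001109 (det = -44200).
h(613012, 5974783) = 204.3 + (-0.009321)·(295) + (-0.001109)·(-290) = 204.3 -2.750 +0.321 = 201.872 m.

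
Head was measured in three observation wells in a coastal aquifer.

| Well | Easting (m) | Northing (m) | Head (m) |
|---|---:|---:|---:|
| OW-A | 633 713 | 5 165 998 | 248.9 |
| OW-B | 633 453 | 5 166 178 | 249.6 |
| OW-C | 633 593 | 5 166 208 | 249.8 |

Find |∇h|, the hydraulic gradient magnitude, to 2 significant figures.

0.0046

Taking OW-A as reference: OW-B−OW-A = (-260, 180, +0.7); OW-C−OW-A = (-120, 210, +0.9).
Determinant of the coordinate differences = (-260)·210 − (-120)·180 = -33000.
∂h/∂x = [(+0.7)·210 − (+0.9)·180] / -33000 = +0.0004545
∂h/∂y = [(-260)·(+0.9) − (-120)·(+0.7)] / -33000 = +0.004545
|∇h| = √(0.0004545² + 0.004545²) = 0.004568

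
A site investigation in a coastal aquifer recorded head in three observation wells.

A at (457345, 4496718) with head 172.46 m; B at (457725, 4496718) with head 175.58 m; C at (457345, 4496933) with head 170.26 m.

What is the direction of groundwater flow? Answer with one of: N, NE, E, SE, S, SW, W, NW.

∂h/∂x = (175.58 − 172.46) / (457725 − 457345) = +0.008211
∂h/∂y = (170.26 − 172.46) / (4496933 − 4496718) = -0.01023
Flow = −∇h = (-0.008211 east, +0.01023 north), which points northwest.

NW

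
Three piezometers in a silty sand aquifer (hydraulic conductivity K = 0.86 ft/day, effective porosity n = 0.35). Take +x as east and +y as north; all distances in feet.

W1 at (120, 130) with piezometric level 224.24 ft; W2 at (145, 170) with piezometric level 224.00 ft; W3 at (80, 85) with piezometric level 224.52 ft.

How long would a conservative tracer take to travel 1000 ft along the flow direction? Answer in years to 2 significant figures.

200 years

With h = a·x + b·y + c and W1 as origin, the differences give:
  25·a + 40·b = -0.24
  (-40)·a + (-45)·b = +0.28
Eliminate b (×(-45) and ×40, subtract): 475·a = -0.400 → a = ∂h/∂x = -0.0008421
Back-substitute: b = ∂h/∂y = -0.005474.
|∇h| = √(-0.0008421² + -0.005474²) = 0.005538
Seepage velocity v = K·i/n = 0.86 × 0.005538 / 0.35 = 0.01361 ft/day.
t = 1000 / 0.01361 = 7.348e+04 days = 201 years.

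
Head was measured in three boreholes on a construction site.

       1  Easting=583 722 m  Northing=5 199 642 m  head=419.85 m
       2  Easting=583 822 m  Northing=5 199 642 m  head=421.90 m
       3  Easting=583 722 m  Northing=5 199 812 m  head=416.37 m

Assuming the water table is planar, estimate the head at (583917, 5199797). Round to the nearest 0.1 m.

420.7 m

∂h/∂x = (421.90 − 419.85) / (583822 − 583722) = +0.02050
∂h/∂y = (416.37 − 419.85) / (5199812 − 5199642) = -0.02047
h(583917, 5199797) = 419.85 + (+0.02050)·(195) + (-0.02047)·(155) = 419.85 +3.997 -3.173 = 420.675 m.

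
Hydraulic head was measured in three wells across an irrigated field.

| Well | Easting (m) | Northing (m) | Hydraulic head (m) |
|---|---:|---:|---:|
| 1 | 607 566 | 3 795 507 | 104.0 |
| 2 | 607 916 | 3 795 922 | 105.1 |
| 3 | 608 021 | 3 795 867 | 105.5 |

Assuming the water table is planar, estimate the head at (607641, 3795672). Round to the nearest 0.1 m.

Differences from 1: to 2 (Δx, Δy, Δh) = (350, 415, +1.1); to 3 = (455, 360, +1.5).
Solve a·Δx + b·Δy = Δh: det = 350·360 − 455·415 = -62825.
∂h/∂x = [(+1.1)·360 − (+1.5)·415] / -62825 = +0.003605
∂h/∂y = [350·(+1.5) − 455·(+1.1)] / -62825 = -0.0003900
h(607641, 3795672) = 104.0 + (+0.003605)·(75) + (-0.0003900)·(165) = 104.0 +0.270 -0.064 = 104.206 m.

104.2 m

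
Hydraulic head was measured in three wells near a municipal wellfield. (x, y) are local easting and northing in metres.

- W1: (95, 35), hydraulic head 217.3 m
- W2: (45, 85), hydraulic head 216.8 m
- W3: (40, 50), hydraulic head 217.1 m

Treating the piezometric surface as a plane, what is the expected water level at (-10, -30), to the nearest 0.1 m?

217.7 m

With h = a·x + b·y + c and W1 as origin, the differences give:
  (-50)·a + 50·b = -0.5
  (-55)·a + 15·b = -0.2
Eliminate b (×15 and ×50, subtract): 2000·a = 2.50 → a = ∂h/∂x = +0.001250
Back-substitute: b = ∂h/∂y = -0.008750.
h(-10, -30) = 217.3 + (+0.001250)·(-105) + (-0.008750)·(-65) = 217.3 -0.131 +0.569 = 217.737 m.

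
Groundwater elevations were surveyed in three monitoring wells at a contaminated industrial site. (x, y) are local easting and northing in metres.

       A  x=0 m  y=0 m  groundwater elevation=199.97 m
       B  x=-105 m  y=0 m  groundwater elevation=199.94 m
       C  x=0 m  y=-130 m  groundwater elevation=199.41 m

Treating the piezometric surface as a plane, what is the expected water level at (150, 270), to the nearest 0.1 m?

201.2 m

∂h/∂x = (199.94 − 199.97) / (-105 − 0) = +0.0002857
∂h/∂y = (199.41 − 199.97) / (-130 − 0) = +0.004308
h(150, 270) = 199.97 + (+0.0002857)·(150) + (+0.004308)·(270) = 199.97 +0.043 +1.163 = 201.176 m.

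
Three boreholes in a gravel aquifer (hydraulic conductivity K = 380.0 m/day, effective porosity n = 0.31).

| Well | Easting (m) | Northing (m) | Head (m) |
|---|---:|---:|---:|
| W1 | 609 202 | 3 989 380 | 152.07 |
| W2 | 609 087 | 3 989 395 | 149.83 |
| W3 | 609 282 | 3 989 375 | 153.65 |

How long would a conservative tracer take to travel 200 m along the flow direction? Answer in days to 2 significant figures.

8.0 days

Three-point gradient (reference W1): Δ to W2 = (-115, 15, -2.24), Δ to W3 = (80, -5, +1.58).
∂h/∂x = +0.02000, ∂h/∂y = +0.004000 (det = -625).
|∇h| = √(0.02000² + 0.004000²) = 0.0204
Seepage velocity v = K·i/n = 380.0 × 0.0204 / 0.31 = 25.01 m/day.
t = 200 / 25.01 = 7.997 days.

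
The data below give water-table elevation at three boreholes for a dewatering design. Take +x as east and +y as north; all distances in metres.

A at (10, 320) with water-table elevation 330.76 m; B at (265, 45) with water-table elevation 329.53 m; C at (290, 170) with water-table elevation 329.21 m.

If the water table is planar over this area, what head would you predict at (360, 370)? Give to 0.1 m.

Differences from A: to B (Δx, Δy, Δh) = (255, -275, -1.23); to C = (280, -150, -1.55).
Determinant of the coordinate differences = 255·(-150) − 280·(-275) = 38750.
∂h/∂x = [(-1.23)·(-150) − (-1.55)·(-275)] / 38750 = -0.006239
∂h/∂y = [255·(-1.55) − 280·(-1.23)] / 38750 = -0.001312
h(360, 370) = 330.76 + (-0.006239)·(350) + (-0.001312)·(50) = 330.76 -2.184 -0.066 = 328.511 m.

328.5 m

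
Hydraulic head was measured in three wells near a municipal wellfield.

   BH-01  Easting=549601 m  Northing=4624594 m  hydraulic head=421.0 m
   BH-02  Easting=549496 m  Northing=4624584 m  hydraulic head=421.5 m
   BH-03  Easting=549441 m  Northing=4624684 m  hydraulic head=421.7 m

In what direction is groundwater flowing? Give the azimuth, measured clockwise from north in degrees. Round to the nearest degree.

083°

Differences from BH-01: to BH-02 (Δx, Δy, Δh) = (-105, -10, +0.5); to BH-03 = (-160, 90, +0.7).
Solve a·Δx + b·Δy = Δh: det = (-105)·90 − (-160)·(-10) = -11050.
∂h/∂x = [(+0.5)·90 − (+0.7)·(-10)] / -11050 = -0.004706
∂h/∂y = [(-105)·(+0.7) − (-160)·(+0.5)] / -11050 = -0.0005882
Flow direction (−∇h) has components (+0.004706 E, +0.0005882 N).
Azimuth = atan2(E, N) = atan2(+0.004706, +0.0005882) = 82.9° ≈ 083°.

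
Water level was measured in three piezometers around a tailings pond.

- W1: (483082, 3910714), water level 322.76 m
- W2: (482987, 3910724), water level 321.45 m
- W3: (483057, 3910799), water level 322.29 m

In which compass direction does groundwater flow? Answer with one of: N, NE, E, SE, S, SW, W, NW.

Taking W1 as reference: W2−W1 = (-95, 10, -1.31); W3−W1 = (-25, 85, -0.47).
Determinant of the coordinate differences = (-95)·85 − (-25)·10 = -7825.
∂h/∂x = [(-1.31)·85 − (-0.47)·10] / -7825 = +0.01363
∂h/∂y = [(-95)·(-0.47) − (-25)·(-1.31)] / -7825 = -0.001521
Flow = −∇h = (-0.01363 east, +0.001521 north), which points west.

W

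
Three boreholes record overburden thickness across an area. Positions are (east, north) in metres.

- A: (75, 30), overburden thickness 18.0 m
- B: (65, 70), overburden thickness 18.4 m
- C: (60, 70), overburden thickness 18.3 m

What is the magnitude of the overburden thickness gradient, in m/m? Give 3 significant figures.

Differences from A: to B (Δx, Δy, Δh) = (-10, 40, +0.4); to C = (-15, 40, +0.3).
Solve a·Δx + b·Δy = Δd: det = (-10)·40 − (-15)·40 = 200.
∂d/∂x = [(+0.4)·40 − (+0.3)·40] / 200 = +0.02000
∂d/∂y = [(-10)·(+0.3) − (-15)·(+0.4)] / 200 = +0.01500
|∇f| = √(0.02000² + 0.01500²) = 0.025 m/m

0.0250 m/m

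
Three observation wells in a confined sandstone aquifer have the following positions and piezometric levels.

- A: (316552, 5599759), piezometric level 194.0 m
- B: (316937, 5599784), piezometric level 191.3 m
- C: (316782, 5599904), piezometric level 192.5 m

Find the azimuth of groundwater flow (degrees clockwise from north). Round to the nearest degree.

Taking A as reference: B−A = (385, 25, -2.7); C−A = (230, 145, -1.5).
Solve a·Δx + b·Δy = Δh: det = 385·145 − 230·25 = 50075.
∂h/∂x = [(-2.7)·145 − (-1.5)·25] / 50075 = -0.007069
∂h/∂y = [385·(-1.5) − 230·(-2.7)] / 50075 = +0.0008687
Flow direction (−∇h) has components (+0.007069 E, -0.0008687 N).
Azimuth = atan2(E, N) = atan2(+0.007069, -0.0008687) = 97.0° ≈ 097°.

097°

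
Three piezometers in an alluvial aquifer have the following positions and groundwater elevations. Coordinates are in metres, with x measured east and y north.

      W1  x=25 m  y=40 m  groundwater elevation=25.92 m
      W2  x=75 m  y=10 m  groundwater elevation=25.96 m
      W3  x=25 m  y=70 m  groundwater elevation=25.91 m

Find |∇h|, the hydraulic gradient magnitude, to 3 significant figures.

With h = a·x + b·y + c and W1 as origin, the differences give:
  50·a + (-30)·b = +0.04
  0·a + 30·b = -0.01
Eliminate b (×30 and ×(-30), subtract): 1500·a = 0.900 → a = ∂h/∂x = +0.0006000
Back-substitute: b = ∂h/∂y = -0.0003333.
|∇h| = √(0.0006000² + -0.0003333²) = 0.0006864

0.000686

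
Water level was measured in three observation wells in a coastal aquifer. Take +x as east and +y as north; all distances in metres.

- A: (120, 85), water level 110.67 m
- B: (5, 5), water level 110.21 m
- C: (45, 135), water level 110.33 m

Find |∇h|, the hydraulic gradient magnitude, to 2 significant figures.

0.0043

With h = a·x + b·y + c and A as origin, the differences give:
  (-115)·a + (-80)·b = -0.46
  (-75)·a + 50·b = -0.34
Eliminate b (×50 and ×(-80), subtract): -11750·a = -50.200 → a = ∂h/∂x = +0.004272
Back-substitute: b = ∂h/∂y = -0.0003915.
|∇h| = √(0.004272² + -0.0003915²) = 0.00429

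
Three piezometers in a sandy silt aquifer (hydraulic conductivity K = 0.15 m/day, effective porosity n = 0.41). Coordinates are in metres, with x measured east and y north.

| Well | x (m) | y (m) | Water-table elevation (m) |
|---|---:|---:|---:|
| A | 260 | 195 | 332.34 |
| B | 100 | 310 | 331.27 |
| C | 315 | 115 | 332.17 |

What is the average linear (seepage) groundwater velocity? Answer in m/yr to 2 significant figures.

2.8 m/yr

Differences from A: to B (Δx, Δy, Δh) = (-160, 115, -1.07); to C = (55, -80, -0.17).
Solve a·Δx + b·Δy = Δh: det = (-160)·(-80) − 55·115 = 6475.
∂h/∂x = [(-1.07)·(-80) − (-0.17)·115] / 6475 = +0.01624
∂h/∂y = [(-160)·(-0.17) − 55·(-1.07)] / 6475 = +0.01329
|∇h| = √(0.01624² + 0.01329²) = 0.02098
Seepage velocity v = K·i/n = 0.15 × 0.02098 / 0.41 = 0.007676 m/day = 2.804 m/yr.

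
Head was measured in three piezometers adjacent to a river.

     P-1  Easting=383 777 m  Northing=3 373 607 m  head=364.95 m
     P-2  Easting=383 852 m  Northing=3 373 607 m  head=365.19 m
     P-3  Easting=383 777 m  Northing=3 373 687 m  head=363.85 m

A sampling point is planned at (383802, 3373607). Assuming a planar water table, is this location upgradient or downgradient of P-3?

∂h/∂x = (365.19 − 364.95) / (383852 − 383777) = +0.003200
∂h/∂y = (363.85 − 364.95) / (3373687 − 3373607) = -0.01375
Head at (383802, 3373607) = 364.95 + (+0.003200)·(25) + (-0.01375)·(0) = 365.03 m.
That is higher than the 363.85 m at P-3, so the point is upgradient.

upgradient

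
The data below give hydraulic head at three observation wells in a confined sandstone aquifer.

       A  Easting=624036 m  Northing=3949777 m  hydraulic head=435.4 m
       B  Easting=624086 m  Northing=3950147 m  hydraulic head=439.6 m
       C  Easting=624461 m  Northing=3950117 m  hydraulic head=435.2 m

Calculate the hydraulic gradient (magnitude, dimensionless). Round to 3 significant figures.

0.0167

Taking A as reference: B−A = (50, 370, +4.2); C−A = (425, 340, -0.2).
Solve a·Δx + b·Δy = Δh: det = 50·340 − 425·370 = -140250.
∂h/∂x = [(+4.2)·340 − (-0.2)·370] / -140250 = -0.01071
∂h/∂y = [50·(-0.2) − 425·(+4.2)] / -140250 = +0.01280
|∇h| = √(-0.01071² + 0.01280²) = 0.01669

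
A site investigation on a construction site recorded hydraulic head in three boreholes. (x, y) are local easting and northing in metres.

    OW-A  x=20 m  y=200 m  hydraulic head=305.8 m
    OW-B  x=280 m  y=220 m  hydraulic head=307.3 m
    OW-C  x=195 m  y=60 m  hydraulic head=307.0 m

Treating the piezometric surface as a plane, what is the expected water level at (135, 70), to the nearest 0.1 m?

Three-point gradient (reference OW-A): Δ to OW-B = (260, 20, +1.5), Δ to OW-C = (175, -140, +1.2).
∂h/∂x = +0.005865, ∂h/∂y = -0.001241 (det = -39900).
h(135, 70) = 305.8 + (+0.005865)·(115) + (-0.001241)·(-130) = 305.8 +0.674 +0.161 = 306.636 m.

306.6 m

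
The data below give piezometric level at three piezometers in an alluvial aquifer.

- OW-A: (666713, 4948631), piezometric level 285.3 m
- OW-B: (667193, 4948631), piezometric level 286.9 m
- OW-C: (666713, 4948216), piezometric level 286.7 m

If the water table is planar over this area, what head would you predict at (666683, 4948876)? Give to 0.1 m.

∂h/∂x = (286.9 − 285.3) / (667193 − 666713) = +0.003333
∂h/∂y = (286.7 − 285.3) / (4948216 − 4948631) = -0.003373
h(666683, 4948876) = 285.3 + (+0.003333)·(-30) + (-0.003373)·(245) = 285.3 -0.100 -0.827 = 284.373 m.

284.4 m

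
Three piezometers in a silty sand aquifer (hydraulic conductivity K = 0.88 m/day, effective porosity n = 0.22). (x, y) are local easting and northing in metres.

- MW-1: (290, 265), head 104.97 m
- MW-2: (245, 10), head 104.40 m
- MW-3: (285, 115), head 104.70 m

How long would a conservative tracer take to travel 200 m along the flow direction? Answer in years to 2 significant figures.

Taking MW-1 as reference: MW-2−MW-1 = (-45, -255, -0.57); MW-3−MW-1 = (-5, -150, -0.27).
Solve a·Δx + b·Δy = Δh: det = (-45)·(-150) − (-5)·(-255) = 5475.
∂h/∂x = [(-0.57)·(-150) − (-0.27)·(-255)] / 5475 = +0.003041
∂h/∂y = [(-45)·(-0.27) − (-5)·(-0.57)] / 5475 = +0.001699
|∇h| = √(0.003041² + 0.001699²) = 0.003483
Seepage velocity v = K·i/n = 0.88 × 0.003483 / 0.22 = 0.01393 m/day.
t = 200 / 0.01393 = 1.436e+04 days = 39.3 years.

39 years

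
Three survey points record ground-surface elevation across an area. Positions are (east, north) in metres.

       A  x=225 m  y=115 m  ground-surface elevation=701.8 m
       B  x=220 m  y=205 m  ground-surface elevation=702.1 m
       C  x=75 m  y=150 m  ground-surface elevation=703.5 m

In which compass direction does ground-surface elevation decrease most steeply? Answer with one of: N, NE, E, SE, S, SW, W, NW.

E

Taking A as reference: B−A = (-5, 90, +0.3); C−A = (-150, 35, +1.7).
Solve a·Δx + b·Δy = Δz: det = (-5)·35 − (-150)·90 = 13325.
∂z/∂x = [(+0.3)·35 − (+1.7)·90] / 13325 = -0.01069
∂z/∂y = [(-5)·(+1.7) − (-150)·(+0.3)] / 13325 = +0.002739
Steepest decrease is along −∇f = (+0.01069 E, -0.002739 N) → east.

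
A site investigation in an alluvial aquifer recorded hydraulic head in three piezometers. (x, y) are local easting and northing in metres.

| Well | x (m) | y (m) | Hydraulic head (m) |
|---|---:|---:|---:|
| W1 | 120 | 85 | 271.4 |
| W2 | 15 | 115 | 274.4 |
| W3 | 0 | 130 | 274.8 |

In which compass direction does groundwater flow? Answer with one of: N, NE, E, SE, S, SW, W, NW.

Three-point gradient (reference W1): Δ to W2 = (-105, 30, +3.0), Δ to W3 = (-120, 45, +3.4).
∂h/∂x = -0.02933, ∂h/∂y = -0.002667 (det = -1125).
Flow = −∇h = (+0.02933 east, +0.002667 north), which points east.

E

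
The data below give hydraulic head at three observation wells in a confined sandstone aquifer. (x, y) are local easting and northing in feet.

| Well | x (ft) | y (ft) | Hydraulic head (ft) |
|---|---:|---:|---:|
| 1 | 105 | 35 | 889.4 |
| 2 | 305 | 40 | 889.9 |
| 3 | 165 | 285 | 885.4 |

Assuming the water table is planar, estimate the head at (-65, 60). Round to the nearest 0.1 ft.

888.5 ft

Differences from 1: to 2 (Δx, Δy, Δh) = (200, 5, +0.5); to 3 = (60, 250, -4.0).
Determinant of the coordinate differences = 200·250 − 60·5 = 49700.
∂h/∂x = [(+0.5)·250 − (-4.0)·5] / 49700 = +0.002918
∂h/∂y = [200·(-4.0) − 60·(+0.5)] / 49700 = -0.01670
h(-65, 60) = 889.4 + (+0.002918)·(-170) + (-0.01670)·(25) = 889.4 -0.496 -0.418 = 888.487 ft.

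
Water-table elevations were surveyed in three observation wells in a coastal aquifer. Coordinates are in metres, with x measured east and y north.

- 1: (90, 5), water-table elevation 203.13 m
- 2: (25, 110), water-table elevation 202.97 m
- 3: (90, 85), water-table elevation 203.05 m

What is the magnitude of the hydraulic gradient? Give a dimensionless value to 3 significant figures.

0.00131

Taking 1 as reference: 2−1 = (-65, 105, -0.16); 3−1 = (0, 80, -0.08).
Determinant of the coordinate differences = (-65)·80 − 0·105 = -5200.
∂h/∂x = [(-0.16)·80 − (-0.08)·105] / -5200 = +0.0008462
∂h/∂y = [(-65)·(-0.08) − 0·(-0.16)] / -5200 = -0.0010000
|∇h| = √(0.0008462² + -0.0010000²) = 0.00131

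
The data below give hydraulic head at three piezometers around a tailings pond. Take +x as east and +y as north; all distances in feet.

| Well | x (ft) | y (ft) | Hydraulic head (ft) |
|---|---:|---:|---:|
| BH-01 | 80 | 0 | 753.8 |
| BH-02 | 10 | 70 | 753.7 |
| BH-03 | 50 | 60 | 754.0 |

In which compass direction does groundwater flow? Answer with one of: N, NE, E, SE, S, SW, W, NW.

SW

With h = a·x + b·y + c and BH-01 as origin, the differences give:
  (-70)·a + 70·b = -0.1
  (-30)·a + 60·b = +0.2
Eliminate b (×60 and ×70, subtract): -2100·a = -20.00 → a = ∂h/∂x = +0.009524
Back-substitute: b = ∂h/∂y = +0.008095.
Flow = −∇h = (-0.009524 east, -0.008095 north), which points southwest.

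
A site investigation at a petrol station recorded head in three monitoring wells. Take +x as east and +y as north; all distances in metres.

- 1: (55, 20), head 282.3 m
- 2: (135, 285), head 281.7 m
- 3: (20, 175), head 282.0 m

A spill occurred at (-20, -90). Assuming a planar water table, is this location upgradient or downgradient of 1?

upgradient

Differences from 1: to 2 (Δx, Δy, Δh) = (80, 265, -0.6); to 3 = (-35, 155, -0.3).
Solve a·Δx + b·Δy = Δh: det = 80·155 − (-35)·265 = 21675.
∂h/∂x = [(-0.6)·155 − (-0.3)·265] / 21675 = -0.0006228
∂h/∂y = [80·(-0.3) − (-35)·(-0.6)] / 21675 = -0.002076
Head at (-20, -90) = 282.3 + (-0.0006228)·(-75) + (-0.002076)·(-110) = 282.58 m.
That is higher than the 282.3 m at 1, so the point is upgradient.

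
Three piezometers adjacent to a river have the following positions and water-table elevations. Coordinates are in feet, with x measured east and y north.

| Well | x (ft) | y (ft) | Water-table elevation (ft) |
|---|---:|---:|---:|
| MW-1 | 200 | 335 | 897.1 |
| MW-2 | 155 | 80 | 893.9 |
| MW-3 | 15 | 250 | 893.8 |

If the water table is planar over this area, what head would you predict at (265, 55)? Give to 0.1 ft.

895.1 ft

Taking MW-1 as reference: MW-2−MW-1 = (-45, -255, -3.2); MW-3−MW-1 = (-185, -85, -3.3).
Determinant of the coordinate differences = (-45)·(-85) − (-185)·(-255) = -43350.
∂h/∂x = [(-3.2)·(-85) − (-3.3)·(-255)] / -43350 = +0.01314
∂h/∂y = [(-45)·(-3.3) − (-185)·(-3.2)] / -43350 = +0.01023
h(265, 55) = 897.1 + (+0.01314)·(65) + (+0.01023)·(-280) = 897.1 +0.854 -2.865 = 895.089 ft.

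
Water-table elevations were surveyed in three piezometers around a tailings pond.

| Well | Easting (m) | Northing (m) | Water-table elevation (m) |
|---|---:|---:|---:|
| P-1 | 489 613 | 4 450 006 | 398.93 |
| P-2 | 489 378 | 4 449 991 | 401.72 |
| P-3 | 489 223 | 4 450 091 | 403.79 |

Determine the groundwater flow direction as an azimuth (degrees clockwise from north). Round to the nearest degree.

With h = a·x + b·y + c and P-1 as origin, the differences give:
  (-235)·a + (-15)·b = +2.79
  (-390)·a + 85·b = +4.86
Eliminate b (×85 and ×(-15), subtract): -25825·a = 310.050 → a = ∂h/∂x = -0.01201
Back-substitute: b = ∂h/∂y = +0.002091.
Flow direction (−∇h) has components (+0.01201 E, -0.002091 N).
Azimuth = atan2(E, N) = atan2(+0.01201, -0.002091) = 99.9° ≈ 100°.

100°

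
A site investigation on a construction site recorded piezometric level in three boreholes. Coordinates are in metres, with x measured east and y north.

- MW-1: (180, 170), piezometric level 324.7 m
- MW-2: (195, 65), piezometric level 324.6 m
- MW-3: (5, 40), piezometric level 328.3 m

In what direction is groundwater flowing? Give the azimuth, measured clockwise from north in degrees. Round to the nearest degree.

085°

Differences from MW-1: to MW-2 (Δx, Δy, Δh) = (15, -105, -0.1); to MW-3 = (-175, -130, +3.6).
Solve a·Δx + b·Δy = Δh: det = 15·(-130) − (-175)·(-105) = -20325.
∂h/∂x = [(-0.1)·(-130) − (+3.6)·(-105)] / -20325 = -0.01924
∂h/∂y = [15·(+3.6) − (-175)·(-0.1)] / -20325 = -0.001796
Flow direction (−∇h) has components (+0.01924 E, +0.001796 N).
Azimuth = atan2(E, N) = atan2(+0.01924, +0.001796) = 84.7° ≈ 085°.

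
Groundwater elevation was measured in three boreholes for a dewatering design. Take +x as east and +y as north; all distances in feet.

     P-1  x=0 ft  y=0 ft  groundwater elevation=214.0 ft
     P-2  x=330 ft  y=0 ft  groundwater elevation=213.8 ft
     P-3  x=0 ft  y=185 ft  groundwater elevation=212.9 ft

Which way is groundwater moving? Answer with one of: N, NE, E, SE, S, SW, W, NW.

N

∂h/∂x = (213.8 − 214.0) / (330 − 0) = -0.0006061
∂h/∂y = (212.9 − 214.0) / (185 − 0) = -0.005946
Flow = −∇h = (+0.0006061 east, +0.005946 north), which points north.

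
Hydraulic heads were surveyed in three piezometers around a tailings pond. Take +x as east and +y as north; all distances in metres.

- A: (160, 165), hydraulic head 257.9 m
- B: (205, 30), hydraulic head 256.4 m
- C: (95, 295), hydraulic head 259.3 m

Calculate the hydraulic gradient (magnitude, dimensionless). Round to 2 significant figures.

With h = a·x + b·y + c and A as origin, the differences give:
  45·a + (-135)·b = -1.5
  (-65)·a + 130·b = +1.4
Eliminate b (×130 and ×(-135), subtract): -2925·a = -6.00 → a = ∂h/∂x = +0.002051
Back-substitute: b = ∂h/∂y = +0.01179.
|∇h| = √(0.002051² + 0.01179²) = 0.01197

0.012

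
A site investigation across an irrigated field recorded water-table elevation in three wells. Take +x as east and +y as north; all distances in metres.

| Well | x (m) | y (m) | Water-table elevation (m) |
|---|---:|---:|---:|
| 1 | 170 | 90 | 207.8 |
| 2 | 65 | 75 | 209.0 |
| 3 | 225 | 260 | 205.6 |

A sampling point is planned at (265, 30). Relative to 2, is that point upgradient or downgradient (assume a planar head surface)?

With h = a·x + b·y + c and 1 as origin, the differences give:
  (-105)·a + (-15)·b = +1.2
  55·a + 170·b = -2.2
Eliminate b (×170 and ×(-15), subtract): -17025·a = 171.00 → a = ∂h/∂x = -0.01004
Back-substitute: b = ∂h/∂y = -0.009692.
Head at (265, 30) = 207.8 + (-0.01004)·(95) + (-0.009692)·(-60) = 207.43 m.
That is lower than the 209.0 m at 2, so the point is downgradient.

downgradient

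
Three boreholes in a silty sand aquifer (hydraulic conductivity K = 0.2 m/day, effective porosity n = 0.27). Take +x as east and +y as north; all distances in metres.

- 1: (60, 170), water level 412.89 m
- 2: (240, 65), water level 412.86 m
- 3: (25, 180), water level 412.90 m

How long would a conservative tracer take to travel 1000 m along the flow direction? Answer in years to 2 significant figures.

Taking 1 as reference: 2−1 = (180, -105, -0.03); 3−1 = (-35, 10, +0.01).
Solve a·Δx + b·Δy = Δh: det = 180·10 − (-35)·(-105) = -1875.
∂h/∂x = [(-0.03)·10 − (+0.01)·(-105)] / -1875 = -0.0004000
∂h/∂y = [180·(+0.01) − (-35)·(-0.03)] / -1875 = -0.0004000
|∇h| = √(-0.0004000² + -0.0004000²) = 0.0005657
Seepage velocity v = K·i/n = 0.2 × 0.0005657 / 0.27 = 0.000419 m/day.
t = 1000 / 0.000419 = 2.387e+06 days = 6.54e+03 years.

6500 years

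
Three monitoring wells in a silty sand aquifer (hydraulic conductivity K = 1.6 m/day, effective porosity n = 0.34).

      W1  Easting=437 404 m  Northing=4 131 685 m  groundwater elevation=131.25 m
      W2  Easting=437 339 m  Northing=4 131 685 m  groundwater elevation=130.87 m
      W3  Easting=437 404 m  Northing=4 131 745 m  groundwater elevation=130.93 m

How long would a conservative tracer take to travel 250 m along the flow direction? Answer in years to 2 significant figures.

∂h/∂x = (130.87 − 131.25) / (437339 − 437404) = +0.005846
∂h/∂y = (130.93 − 131.25) / (4131745 − 4131685) = -0.005333
|∇h| = √(0.005846² + -0.005333²) = 0.007913
Seepage velocity v = K·i/n = 1.6 × 0.007913 / 0.34 = 0.03724 m/day.
t = 250 / 0.03724 = 6713 days = 18.4 years.

18 years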